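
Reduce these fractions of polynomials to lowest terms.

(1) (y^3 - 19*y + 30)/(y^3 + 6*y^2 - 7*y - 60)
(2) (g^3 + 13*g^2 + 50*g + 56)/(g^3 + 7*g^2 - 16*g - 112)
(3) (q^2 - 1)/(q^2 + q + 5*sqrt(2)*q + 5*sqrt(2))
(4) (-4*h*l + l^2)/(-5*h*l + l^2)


(1) = (y - 2)/(y + 4)
(2) = (g + 2)/(g - 4)
(3) = (q - 1)/(q + 5*sqrt(2))
(4) = (4*h - l)/(5*h - l)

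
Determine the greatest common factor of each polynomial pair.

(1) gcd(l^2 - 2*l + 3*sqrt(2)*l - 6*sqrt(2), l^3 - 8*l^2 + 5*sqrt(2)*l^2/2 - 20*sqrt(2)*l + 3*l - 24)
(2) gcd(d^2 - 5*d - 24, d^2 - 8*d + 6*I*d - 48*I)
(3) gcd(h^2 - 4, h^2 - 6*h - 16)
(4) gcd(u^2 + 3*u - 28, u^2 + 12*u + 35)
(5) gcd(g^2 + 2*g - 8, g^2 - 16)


(1) = gcd((l - 2)*(l + 3*sqrt(2)), (l - 8)*(l + sqrt(2))*(l + 3*sqrt(2)/2)) = 1
(2) = d - 8
(3) = gcd((h - 2)*(h + 2), (h - 8)*(h + 2)) = h + 2
(4) = gcd((u - 4)*(u + 7), (u + 5)*(u + 7)) = u + 7
(5) = g + 4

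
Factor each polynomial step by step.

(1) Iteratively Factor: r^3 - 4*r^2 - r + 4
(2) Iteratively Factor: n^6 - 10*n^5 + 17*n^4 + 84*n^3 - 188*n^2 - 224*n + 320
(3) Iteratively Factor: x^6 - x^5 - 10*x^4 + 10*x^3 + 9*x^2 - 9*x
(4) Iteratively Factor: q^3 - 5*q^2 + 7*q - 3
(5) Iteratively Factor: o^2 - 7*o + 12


(1) = (r + 1)*(r^2 - 5*r + 4) = (r - 4)*(r + 1)*(r - 1)
(2) = (n - 1)*(n^5 - 9*n^4 + 8*n^3 + 92*n^2 - 96*n - 320) = (n - 5)*(n - 1)*(n^4 - 4*n^3 - 12*n^2 + 32*n + 64) = (n - 5)*(n - 1)*(n + 2)*(n^3 - 6*n^2 + 32) = (n - 5)*(n - 1)*(n + 2)^2*(n^2 - 8*n + 16) = (n - 5)*(n - 4)*(n - 1)*(n + 2)^2*(n - 4)
(3) = (x - 1)*(x^5 - 10*x^3 + 9*x) = (x - 1)*(x + 3)*(x^4 - 3*x^3 - x^2 + 3*x) = x*(x - 1)*(x + 3)*(x^3 - 3*x^2 - x + 3) = x*(x - 1)^2*(x + 3)*(x^2 - 2*x - 3) = x*(x - 3)*(x - 1)^2*(x + 3)*(x + 1)
(4) = (q - 1)*(q^2 - 4*q + 3) = (q - 1)^2*(q - 3)
(5) = (o - 3)*(o - 4)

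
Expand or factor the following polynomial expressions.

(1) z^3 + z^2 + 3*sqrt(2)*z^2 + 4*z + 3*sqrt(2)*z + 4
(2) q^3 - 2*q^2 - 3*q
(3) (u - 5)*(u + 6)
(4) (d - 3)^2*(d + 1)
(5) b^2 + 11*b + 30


(1) = (z + 1)*(z + sqrt(2))*(z + 2*sqrt(2))
(2) = q*(q - 3)*(q + 1)
(3) = u^2 + u - 30
(4) = d^3 - 5*d^2 + 3*d + 9
(5) = (b + 5)*(b + 6)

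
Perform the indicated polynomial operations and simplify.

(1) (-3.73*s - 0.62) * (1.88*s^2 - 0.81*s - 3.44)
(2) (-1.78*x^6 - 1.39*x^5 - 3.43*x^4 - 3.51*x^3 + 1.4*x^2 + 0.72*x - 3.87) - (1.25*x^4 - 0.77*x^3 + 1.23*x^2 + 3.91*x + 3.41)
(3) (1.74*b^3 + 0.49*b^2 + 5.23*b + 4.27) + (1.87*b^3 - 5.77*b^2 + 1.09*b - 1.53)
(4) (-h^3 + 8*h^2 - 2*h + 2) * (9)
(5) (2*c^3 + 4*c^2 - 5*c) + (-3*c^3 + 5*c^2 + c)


(1) = -7.0124*s^3 + 1.8557*s^2 + 13.3334*s + 2.1328
(2) = -1.78*x^6 - 1.39*x^5 - 4.68*x^4 - 2.74*x^3 + 0.17*x^2 - 3.19*x - 7.28
(3) = 3.61*b^3 - 5.28*b^2 + 6.32*b + 2.74
(4) = -9*h^3 + 72*h^2 - 18*h + 18
(5) = -c^3 + 9*c^2 - 4*c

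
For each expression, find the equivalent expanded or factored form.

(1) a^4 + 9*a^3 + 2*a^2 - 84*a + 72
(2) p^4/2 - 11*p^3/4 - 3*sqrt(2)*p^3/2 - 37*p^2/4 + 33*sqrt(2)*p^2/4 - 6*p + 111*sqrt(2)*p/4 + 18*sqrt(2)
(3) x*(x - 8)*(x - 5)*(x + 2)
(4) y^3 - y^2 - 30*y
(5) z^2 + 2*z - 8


(1) = (a - 2)*(a - 1)*(a + 6)^2
(2) = (p/2 + 1/2)*(p - 8)*(p + 3/2)*(p - 3*sqrt(2))
(3) = x^4 - 11*x^3 + 14*x^2 + 80*x
(4) = y*(y - 6)*(y + 5)
(5) = (z - 2)*(z + 4)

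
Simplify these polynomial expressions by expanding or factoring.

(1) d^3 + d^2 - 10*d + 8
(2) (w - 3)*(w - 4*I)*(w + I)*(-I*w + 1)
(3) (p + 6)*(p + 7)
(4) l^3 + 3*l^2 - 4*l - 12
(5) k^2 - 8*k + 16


(1) = (d - 2)*(d - 1)*(d + 4)
(2) = -I*w^4 - 2*w^3 + 3*I*w^3 + 6*w^2 - 7*I*w^2 + 4*w + 21*I*w - 12
(3) = p^2 + 13*p + 42
(4) = (l - 2)*(l + 2)*(l + 3)
(5) = (k - 4)^2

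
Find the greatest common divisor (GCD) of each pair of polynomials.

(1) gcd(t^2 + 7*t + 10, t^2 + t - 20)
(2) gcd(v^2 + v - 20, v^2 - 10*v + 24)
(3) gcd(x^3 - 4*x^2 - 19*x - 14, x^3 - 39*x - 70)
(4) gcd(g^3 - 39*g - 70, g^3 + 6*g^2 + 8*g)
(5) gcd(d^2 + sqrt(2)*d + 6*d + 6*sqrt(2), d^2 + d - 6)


(1) = t + 5
(2) = gcd((v - 4)*(v + 5), (v - 6)*(v - 4)) = v - 4
(3) = x^2 - 5*x - 14
(4) = gcd((g - 7)*(g + 2)*(g + 5), g*(g + 2)*(g + 4)) = g + 2
(5) = gcd((d + 6)*(d + sqrt(2)), (d - 2)*(d + 3)) = 1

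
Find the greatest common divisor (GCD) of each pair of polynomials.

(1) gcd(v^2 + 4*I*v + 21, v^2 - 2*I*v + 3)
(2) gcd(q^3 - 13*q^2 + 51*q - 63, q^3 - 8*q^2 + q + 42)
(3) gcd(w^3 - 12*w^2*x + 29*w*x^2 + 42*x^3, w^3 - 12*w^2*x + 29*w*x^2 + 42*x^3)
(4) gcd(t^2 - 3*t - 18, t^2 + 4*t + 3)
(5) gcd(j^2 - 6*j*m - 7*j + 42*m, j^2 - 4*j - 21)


(1) = v - 3*I
(2) = gcd((q - 7)*(q - 3)^2, (q - 7)*(q - 3)*(q + 2)) = q^2 - 10*q + 21
(3) = gcd((w - 7*x)*(w - 6*x)*(w + x), (w - 7*x)*(w - 6*x)*(w + x)) = w^3 - 12*w^2*x + 29*w*x^2 + 42*x^3
(4) = t + 3
(5) = gcd((j - 7)*(j - 6*m), (j - 7)*(j + 3)) = j - 7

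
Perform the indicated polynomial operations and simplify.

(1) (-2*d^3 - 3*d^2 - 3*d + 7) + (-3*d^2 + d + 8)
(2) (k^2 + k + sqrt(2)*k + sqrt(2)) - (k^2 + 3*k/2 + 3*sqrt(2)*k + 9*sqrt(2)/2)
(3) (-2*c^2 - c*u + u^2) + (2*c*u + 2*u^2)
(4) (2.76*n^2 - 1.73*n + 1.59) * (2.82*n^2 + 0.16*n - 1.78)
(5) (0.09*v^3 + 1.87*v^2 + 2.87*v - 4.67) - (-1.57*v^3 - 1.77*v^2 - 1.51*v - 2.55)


(1) = -2*d^3 - 6*d^2 - 2*d + 15
(2) = -2*sqrt(2)*k - k/2 - 7*sqrt(2)/2
(3) = -2*c^2 + c*u + 3*u^2
(4) = 7.7832*n^4 - 4.437*n^3 - 0.7058*n^2 + 3.3338*n - 2.8302
(5) = 1.66*v^3 + 3.64*v^2 + 4.38*v - 2.12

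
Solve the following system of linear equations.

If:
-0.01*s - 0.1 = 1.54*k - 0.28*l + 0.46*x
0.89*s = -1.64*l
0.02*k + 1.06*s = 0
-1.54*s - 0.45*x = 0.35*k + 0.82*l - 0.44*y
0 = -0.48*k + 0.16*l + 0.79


Then:
k = 1.65
l = 0.02
s = -0.03
x = -5.74
y = -4.63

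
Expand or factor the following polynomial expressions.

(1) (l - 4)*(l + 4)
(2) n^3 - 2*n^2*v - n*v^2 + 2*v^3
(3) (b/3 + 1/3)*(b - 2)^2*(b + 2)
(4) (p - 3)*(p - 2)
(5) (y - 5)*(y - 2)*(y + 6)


(1) = l^2 - 16
(2) = (n - 2*v)*(n - v)*(n + v)
(3) = b^4/3 - b^3/3 - 2*b^2 + 4*b/3 + 8/3
(4) = p^2 - 5*p + 6
(5) = y^3 - y^2 - 32*y + 60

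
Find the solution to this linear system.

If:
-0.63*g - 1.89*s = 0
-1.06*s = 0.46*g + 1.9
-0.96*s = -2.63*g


Then:
No Solution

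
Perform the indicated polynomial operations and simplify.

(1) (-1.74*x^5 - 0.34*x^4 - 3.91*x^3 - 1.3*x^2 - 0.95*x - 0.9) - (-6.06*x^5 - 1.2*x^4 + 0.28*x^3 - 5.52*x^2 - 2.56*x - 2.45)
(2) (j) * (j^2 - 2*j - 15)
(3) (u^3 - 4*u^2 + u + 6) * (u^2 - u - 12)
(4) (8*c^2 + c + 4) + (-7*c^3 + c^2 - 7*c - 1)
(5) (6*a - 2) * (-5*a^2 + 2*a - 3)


(1) = 4.32*x^5 + 0.86*x^4 - 4.19*x^3 + 4.22*x^2 + 1.61*x + 1.55
(2) = j^3 - 2*j^2 - 15*j
(3) = u^5 - 5*u^4 - 7*u^3 + 53*u^2 - 18*u - 72
(4) = -7*c^3 + 9*c^2 - 6*c + 3
(5) = -30*a^3 + 22*a^2 - 22*a + 6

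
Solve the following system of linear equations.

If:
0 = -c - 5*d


Then:
c = -5*d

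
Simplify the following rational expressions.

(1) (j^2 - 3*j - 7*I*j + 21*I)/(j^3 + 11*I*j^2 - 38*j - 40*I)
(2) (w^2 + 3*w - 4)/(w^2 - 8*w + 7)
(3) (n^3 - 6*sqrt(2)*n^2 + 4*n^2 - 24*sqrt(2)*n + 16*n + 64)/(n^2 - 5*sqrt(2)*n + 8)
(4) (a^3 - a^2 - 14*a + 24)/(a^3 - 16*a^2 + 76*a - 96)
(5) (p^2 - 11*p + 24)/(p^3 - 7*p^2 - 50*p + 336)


(1) = (j^2 + j*(-3 - 7*I) + 21*I)/(j^3 + 11*I*j^2 - 38*j - 40*I)
(2) = (w + 4)/(w - 7)
(3) = (n^2 + n*(4 - 2*sqrt(2)) - 8*sqrt(2))/(n - sqrt(2))
(4) = (a^2 + a - 12)/(a^2 - 14*a + 48)
(5) = (p - 3)/(p^2 + p - 42)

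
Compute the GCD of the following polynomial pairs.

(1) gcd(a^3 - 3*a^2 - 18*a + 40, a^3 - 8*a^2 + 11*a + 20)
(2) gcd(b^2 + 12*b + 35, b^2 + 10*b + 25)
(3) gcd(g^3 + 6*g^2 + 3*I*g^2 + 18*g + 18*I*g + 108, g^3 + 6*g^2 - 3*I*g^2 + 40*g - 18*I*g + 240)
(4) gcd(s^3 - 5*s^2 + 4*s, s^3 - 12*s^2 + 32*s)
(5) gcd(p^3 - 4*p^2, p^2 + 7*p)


(1) = a - 5
(2) = gcd((b + 5)*(b + 7), (b + 5)^2) = b + 5
(3) = g + 6
(4) = s^2 - 4*s
(5) = p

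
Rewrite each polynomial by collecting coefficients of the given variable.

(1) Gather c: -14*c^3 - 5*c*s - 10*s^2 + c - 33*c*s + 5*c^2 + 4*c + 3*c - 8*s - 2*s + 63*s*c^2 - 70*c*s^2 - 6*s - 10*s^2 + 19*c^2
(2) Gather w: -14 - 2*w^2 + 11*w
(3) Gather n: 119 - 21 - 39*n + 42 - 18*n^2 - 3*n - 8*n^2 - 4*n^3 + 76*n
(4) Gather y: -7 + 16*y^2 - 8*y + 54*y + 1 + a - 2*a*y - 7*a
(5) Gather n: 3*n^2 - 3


(1) = -14*c^3 + c^2*(63*s + 24) + c*(-70*s^2 - 38*s + 8) - 20*s^2 - 16*s
(2) = -2*w^2 + 11*w - 14
(3) = -4*n^3 - 26*n^2 + 34*n + 140
(4) = -6*a + 16*y^2 + y*(46 - 2*a) - 6
(5) = 3*n^2 - 3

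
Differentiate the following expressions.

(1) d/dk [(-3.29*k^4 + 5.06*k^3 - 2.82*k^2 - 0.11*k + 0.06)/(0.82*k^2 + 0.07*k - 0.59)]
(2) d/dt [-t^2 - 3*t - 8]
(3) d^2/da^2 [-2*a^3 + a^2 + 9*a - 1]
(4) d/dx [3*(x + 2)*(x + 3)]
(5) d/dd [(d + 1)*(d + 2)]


(1) = (-5.3956*k^5 + 3.4583*k^4 + 8.4728*k^3 - 9.0634*k^2 + 3.2292*k + 0.0607)/(0.6724*k^4 + 0.1148*k^3 - 0.9627*k^2 - 0.0826*k + 0.3481)
(2) = -2*t - 3
(3) = 2 - 12*a
(4) = 6*x + 15
(5) = 2*d + 3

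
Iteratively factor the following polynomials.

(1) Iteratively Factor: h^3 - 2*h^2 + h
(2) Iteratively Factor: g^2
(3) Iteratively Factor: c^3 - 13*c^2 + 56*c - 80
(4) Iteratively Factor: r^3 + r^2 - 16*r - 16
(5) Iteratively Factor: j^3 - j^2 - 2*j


(1) = (h - 1)*(h^2 - h) = h*(h - 1)*(h - 1)
(2) = (g)*(g)
(3) = (c - 4)*(c^2 - 9*c + 20) = (c - 4)^2*(c - 5)
(4) = (r - 4)*(r^2 + 5*r + 4) = (r - 4)*(r + 4)*(r + 1)
(5) = (j + 1)*(j^2 - 2*j) = (j - 2)*(j + 1)*(j)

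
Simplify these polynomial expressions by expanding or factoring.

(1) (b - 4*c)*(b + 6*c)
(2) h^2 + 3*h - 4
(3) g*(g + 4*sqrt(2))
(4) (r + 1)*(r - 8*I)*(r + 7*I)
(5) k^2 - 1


(1) = b^2 + 2*b*c - 24*c^2
(2) = (h - 1)*(h + 4)
(3) = g^2 + 4*sqrt(2)*g
(4) = r^3 + r^2 - I*r^2 + 56*r - I*r + 56
(5) = (k - 1)*(k + 1)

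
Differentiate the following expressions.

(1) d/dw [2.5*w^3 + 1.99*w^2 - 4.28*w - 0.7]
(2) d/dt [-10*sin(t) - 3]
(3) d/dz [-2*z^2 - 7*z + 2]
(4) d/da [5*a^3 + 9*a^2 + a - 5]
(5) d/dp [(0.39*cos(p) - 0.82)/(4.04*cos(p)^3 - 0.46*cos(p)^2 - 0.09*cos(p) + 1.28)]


(1) = 7.5*w^2 + 3.98*w - 4.28
(2) = -10*cos(t)
(3) = -4*z - 7
(4) = 15*a^2 + 18*a + 1
(5) = (3.1512*cos(p)^3 - 10.1178*cos(p)^2 + 0.7544*cos(p) - 0.4254)*sin(p)/(16.3216*cos(p)^6 - 3.7168*cos(p)^5 - 0.5156*cos(p)^4 + 10.4252*cos(p)^3 - 1.1695*cos(p)^2 - 0.2304*cos(p) + 1.6384)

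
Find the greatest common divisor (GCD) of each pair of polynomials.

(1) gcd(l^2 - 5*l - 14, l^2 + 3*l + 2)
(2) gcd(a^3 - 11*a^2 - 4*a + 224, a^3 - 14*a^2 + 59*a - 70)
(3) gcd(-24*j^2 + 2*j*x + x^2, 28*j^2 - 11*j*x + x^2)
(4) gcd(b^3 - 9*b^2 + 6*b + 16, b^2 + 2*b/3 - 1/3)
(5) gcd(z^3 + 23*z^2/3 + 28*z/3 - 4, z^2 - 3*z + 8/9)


(1) = gcd((l - 7)*(l + 2), (l + 1)*(l + 2)) = l + 2
(2) = gcd((a - 8)*(a - 7)*(a + 4), (a - 7)*(a - 5)*(a - 2)) = a - 7
(3) = gcd((-4*j + x)*(6*j + x), (-7*j + x)*(-4*j + x)) = -4*j + x
(4) = b + 1
(5) = gcd((z - 1/3)*(z + 2)*(z + 6), (z - 8/3)*(z - 1/3)) = z - 1/3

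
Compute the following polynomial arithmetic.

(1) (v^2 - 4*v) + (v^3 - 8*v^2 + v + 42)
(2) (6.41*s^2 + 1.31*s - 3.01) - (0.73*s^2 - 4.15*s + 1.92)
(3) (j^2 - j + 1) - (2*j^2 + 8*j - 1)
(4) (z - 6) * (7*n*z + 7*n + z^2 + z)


(1) = v^3 - 7*v^2 - 3*v + 42
(2) = 5.68*s^2 + 5.46*s - 4.93
(3) = -j^2 - 9*j + 2
(4) = 7*n*z^2 - 35*n*z - 42*n + z^3 - 5*z^2 - 6*z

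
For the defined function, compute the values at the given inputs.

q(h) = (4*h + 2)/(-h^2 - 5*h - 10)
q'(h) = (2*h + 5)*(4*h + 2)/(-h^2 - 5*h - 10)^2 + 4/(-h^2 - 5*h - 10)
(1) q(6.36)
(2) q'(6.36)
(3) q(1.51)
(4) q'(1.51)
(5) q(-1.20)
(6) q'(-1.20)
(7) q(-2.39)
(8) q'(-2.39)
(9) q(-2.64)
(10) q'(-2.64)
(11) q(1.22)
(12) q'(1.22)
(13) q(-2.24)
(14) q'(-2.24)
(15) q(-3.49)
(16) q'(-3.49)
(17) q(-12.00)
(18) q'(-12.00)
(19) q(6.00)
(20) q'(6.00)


(1) = -0.33
(2) = 0.02
(3) = -0.41
(4) = -0.04
(5) = 0.51
(6) = -0.98
(7) = 2.01
(8) = -1.18
(9) = 2.27
(10) = -0.89
(11) = -0.39
(12) = -0.06
(13) = 1.82
(14) = -1.30
(15) = 2.53
(16) = 0.21
(17) = 0.49
(18) = 0.06
(19) = -0.34
(20) = 0.02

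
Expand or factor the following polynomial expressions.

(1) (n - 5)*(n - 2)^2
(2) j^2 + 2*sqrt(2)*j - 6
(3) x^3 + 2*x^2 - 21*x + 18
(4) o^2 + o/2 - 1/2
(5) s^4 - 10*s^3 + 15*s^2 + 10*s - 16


(1) = n^3 - 9*n^2 + 24*n - 20
(2) = (j - sqrt(2))*(j + 3*sqrt(2))
(3) = (x - 3)*(x - 1)*(x + 6)
(4) = (o - 1/2)*(o + 1)
(5) = (s - 8)*(s - 2)*(s - 1)*(s + 1)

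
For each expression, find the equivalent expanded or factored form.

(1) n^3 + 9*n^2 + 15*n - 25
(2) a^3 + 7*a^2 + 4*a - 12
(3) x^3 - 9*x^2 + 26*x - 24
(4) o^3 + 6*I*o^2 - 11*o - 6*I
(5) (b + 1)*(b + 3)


(1) = (n - 1)*(n + 5)^2
(2) = (a - 1)*(a + 2)*(a + 6)
(3) = (x - 4)*(x - 3)*(x - 2)
(4) = (o + I)*(o + 2*I)*(o + 3*I)
(5) = b^2 + 4*b + 3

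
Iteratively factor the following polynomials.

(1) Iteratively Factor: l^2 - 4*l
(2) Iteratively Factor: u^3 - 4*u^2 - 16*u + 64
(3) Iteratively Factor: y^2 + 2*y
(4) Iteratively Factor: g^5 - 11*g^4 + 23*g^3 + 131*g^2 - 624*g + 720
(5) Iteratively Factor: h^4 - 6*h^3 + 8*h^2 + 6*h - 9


(1) = (l)*(l - 4)
(2) = (u - 4)*(u^2 - 16) = (u - 4)^2*(u + 4)
(3) = (y)*(y + 2)
(4) = (g - 3)*(g^4 - 8*g^3 - g^2 + 128*g - 240) = (g - 3)*(g + 4)*(g^3 - 12*g^2 + 47*g - 60) = (g - 5)*(g - 3)*(g + 4)*(g^2 - 7*g + 12) = (g - 5)*(g - 4)*(g - 3)*(g + 4)*(g - 3)
(5) = (h - 3)*(h^3 - 3*h^2 - h + 3) = (h - 3)*(h - 1)*(h^2 - 2*h - 3) = (h - 3)^2*(h - 1)*(h + 1)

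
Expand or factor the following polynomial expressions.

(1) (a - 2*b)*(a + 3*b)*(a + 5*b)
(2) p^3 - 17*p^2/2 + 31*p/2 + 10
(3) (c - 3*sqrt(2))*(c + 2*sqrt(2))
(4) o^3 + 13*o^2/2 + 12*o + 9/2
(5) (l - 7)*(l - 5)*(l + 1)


(1) = a^3 + 6*a^2*b - a*b^2 - 30*b^3
(2) = (p - 5)*(p - 4)*(p + 1/2)
(3) = c^2 - sqrt(2)*c - 12
(4) = (o + 1/2)*(o + 3)^2
(5) = l^3 - 11*l^2 + 23*l + 35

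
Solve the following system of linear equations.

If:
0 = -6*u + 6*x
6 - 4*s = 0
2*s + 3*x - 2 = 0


Then:
s = 3/2
u = -1/3
x = -1/3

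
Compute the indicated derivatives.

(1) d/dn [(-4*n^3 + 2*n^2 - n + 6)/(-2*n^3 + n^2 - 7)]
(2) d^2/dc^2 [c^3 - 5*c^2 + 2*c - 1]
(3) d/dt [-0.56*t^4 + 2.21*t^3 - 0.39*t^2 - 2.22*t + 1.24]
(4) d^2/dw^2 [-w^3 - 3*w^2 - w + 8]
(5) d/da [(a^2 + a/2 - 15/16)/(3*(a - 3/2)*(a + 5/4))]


(1) = (-4*n^3 + 121*n^2 - 40*n + 7)/(4*n^6 - 4*n^5 + n^4 + 28*n^3 - 14*n^2 + 49)
(2) = 6*c - 10
(3) = -2.24*t^3 + 6.63*t^2 - 0.78*t - 2.22
(4) = -6*w - 6
(5) = -1/(4*a^2 - 12*a + 9)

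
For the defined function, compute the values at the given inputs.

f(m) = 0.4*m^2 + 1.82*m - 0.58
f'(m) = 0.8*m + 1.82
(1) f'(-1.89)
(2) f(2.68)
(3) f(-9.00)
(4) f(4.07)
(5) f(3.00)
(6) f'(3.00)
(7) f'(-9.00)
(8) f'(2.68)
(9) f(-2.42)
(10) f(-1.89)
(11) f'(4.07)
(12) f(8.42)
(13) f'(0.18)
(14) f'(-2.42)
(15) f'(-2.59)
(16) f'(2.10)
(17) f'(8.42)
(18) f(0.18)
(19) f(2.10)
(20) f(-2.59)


(1) = 0.31
(2) = 7.17
(3) = 15.44
(4) = 13.45
(5) = 8.48
(6) = 4.22
(7) = -5.38
(8) = 3.96
(9) = -2.64
(10) = -2.59
(11) = 5.08
(12) = 43.10
(13) = 1.96
(14) = -0.12
(15) = -0.25
(16) = 3.50
(17) = 8.56
(18) = -0.24
(19) = 5.01
(20) = -2.61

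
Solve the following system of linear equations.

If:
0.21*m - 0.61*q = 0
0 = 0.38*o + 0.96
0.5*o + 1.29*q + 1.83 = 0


Then:
m = -1.28
o = -2.53
q = -0.44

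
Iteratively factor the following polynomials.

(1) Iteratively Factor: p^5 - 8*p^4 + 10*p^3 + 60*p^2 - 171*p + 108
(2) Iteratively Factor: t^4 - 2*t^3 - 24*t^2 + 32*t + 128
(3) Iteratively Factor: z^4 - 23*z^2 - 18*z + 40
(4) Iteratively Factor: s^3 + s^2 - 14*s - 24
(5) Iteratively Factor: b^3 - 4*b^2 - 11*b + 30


(1) = (p - 3)*(p^4 - 5*p^3 - 5*p^2 + 45*p - 36) = (p - 3)*(p + 3)*(p^3 - 8*p^2 + 19*p - 12) = (p - 3)^2*(p + 3)*(p^2 - 5*p + 4) = (p - 4)*(p - 3)^2*(p + 3)*(p - 1)
(2) = (t + 4)*(t^3 - 6*t^2 + 32) = (t - 4)*(t + 4)*(t^2 - 2*t - 8) = (t - 4)*(t + 2)*(t + 4)*(t - 4)
(3) = (z - 5)*(z^3 + 5*z^2 + 2*z - 8) = (z - 5)*(z - 1)*(z^2 + 6*z + 8) = (z - 5)*(z - 1)*(z + 4)*(z + 2)
(4) = (s + 3)*(s^2 - 2*s - 8) = (s - 4)*(s + 3)*(s + 2)
(5) = (b - 2)*(b^2 - 2*b - 15) = (b - 5)*(b - 2)*(b + 3)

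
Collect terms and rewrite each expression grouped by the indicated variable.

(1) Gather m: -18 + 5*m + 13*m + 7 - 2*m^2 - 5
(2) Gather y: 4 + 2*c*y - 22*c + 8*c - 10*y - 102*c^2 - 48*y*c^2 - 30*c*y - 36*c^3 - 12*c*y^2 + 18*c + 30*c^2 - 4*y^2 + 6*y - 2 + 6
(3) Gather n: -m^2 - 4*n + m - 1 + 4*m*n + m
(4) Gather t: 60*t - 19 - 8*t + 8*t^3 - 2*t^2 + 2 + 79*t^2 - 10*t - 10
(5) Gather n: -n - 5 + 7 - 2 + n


(1) = -2*m^2 + 18*m - 16
(2) = -36*c^3 - 72*c^2 + 4*c + y^2*(-12*c - 4) + y*(-48*c^2 - 28*c - 4) + 8
(3) = -m^2 + 2*m + n*(4*m - 4) - 1
(4) = 8*t^3 + 77*t^2 + 42*t - 27
(5) = 0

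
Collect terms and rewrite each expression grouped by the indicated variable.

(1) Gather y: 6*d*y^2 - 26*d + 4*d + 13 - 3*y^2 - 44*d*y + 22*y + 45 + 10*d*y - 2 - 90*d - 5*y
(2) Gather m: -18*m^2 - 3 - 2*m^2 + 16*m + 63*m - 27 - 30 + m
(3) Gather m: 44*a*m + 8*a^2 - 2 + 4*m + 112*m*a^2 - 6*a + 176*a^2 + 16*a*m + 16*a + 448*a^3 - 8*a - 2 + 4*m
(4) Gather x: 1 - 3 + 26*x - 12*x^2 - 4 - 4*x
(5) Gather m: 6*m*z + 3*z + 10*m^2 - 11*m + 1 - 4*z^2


(1) = -112*d + y^2*(6*d - 3) + y*(17 - 34*d) + 56
(2) = -20*m^2 + 80*m - 60
(3) = 448*a^3 + 184*a^2 + 2*a + m*(112*a^2 + 60*a + 8) - 4
(4) = -12*x^2 + 22*x - 6
(5) = 10*m^2 + m*(6*z - 11) - 4*z^2 + 3*z + 1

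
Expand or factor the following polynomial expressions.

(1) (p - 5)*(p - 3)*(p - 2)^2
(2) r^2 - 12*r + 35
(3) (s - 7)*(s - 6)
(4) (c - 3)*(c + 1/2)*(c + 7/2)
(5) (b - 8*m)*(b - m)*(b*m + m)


(1) = p^4 - 12*p^3 + 51*p^2 - 92*p + 60
(2) = (r - 7)*(r - 5)
(3) = s^2 - 13*s + 42
(4) = c^3 + c^2 - 41*c/4 - 21/4
(5) = b^3*m - 9*b^2*m^2 + b^2*m + 8*b*m^3 - 9*b*m^2 + 8*m^3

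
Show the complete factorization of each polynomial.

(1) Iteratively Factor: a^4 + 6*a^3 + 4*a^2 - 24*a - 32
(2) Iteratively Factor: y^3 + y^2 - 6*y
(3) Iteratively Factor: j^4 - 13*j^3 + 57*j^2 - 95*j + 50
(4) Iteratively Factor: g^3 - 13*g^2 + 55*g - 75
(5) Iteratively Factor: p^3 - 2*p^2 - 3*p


(1) = (a + 4)*(a^3 + 2*a^2 - 4*a - 8) = (a + 2)*(a + 4)*(a^2 - 4) = (a - 2)*(a + 2)*(a + 4)*(a + 2)
(2) = (y - 2)*(y^2 + 3*y) = y*(y - 2)*(y + 3)
(3) = (j - 5)*(j^3 - 8*j^2 + 17*j - 10) = (j - 5)^2*(j^2 - 3*j + 2) = (j - 5)^2*(j - 1)*(j - 2)
(4) = (g - 5)*(g^2 - 8*g + 15) = (g - 5)^2*(g - 3)
(5) = (p + 1)*(p^2 - 3*p) = (p - 3)*(p + 1)*(p)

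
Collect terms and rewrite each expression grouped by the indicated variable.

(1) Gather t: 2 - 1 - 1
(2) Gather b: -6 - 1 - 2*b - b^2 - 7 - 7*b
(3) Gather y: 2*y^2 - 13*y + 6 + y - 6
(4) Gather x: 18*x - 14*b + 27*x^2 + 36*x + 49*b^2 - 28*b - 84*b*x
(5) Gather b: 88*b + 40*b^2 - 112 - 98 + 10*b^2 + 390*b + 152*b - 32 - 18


(1) = 0
(2) = -b^2 - 9*b - 14
(3) = 2*y^2 - 12*y
(4) = 49*b^2 - 42*b + 27*x^2 + x*(54 - 84*b)
(5) = 50*b^2 + 630*b - 260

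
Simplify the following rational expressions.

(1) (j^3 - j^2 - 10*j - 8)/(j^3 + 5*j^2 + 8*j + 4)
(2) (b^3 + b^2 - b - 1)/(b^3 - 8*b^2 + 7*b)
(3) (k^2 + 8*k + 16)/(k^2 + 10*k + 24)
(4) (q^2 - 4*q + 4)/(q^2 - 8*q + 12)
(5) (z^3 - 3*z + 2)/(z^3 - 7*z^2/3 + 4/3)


(1) = (j - 4)/(j + 2)
(2) = (b^2 + 2*b + 1)/(b^2 - 7*b)
(3) = (k + 4)/(k + 6)
(4) = (q - 2)/(q - 6)
(5) = (3*z^2 + 3*z - 6)/(3*z^2 - 4*z - 4)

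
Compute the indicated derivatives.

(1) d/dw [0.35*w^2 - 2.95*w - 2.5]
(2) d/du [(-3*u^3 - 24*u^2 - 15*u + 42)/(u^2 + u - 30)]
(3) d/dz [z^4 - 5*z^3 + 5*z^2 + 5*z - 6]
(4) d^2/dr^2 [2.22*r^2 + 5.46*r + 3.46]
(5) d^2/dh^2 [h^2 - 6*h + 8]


(1) = 0.7*w - 2.95
(2) = 3*(-u^4 - 2*u^3 + 87*u^2 + 452*u + 136)/(u^4 + 2*u^3 - 59*u^2 - 60*u + 900)
(3) = 4*z^3 - 15*z^2 + 10*z + 5
(4) = 4.44000000000000
(5) = 2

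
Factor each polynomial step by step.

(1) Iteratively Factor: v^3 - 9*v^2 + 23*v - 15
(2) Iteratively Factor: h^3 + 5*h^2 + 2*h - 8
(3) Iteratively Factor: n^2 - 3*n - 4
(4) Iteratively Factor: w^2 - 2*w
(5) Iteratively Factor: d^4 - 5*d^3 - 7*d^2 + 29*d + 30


(1) = (v - 5)*(v^2 - 4*v + 3) = (v - 5)*(v - 1)*(v - 3)
(2) = (h + 2)*(h^2 + 3*h - 4) = (h - 1)*(h + 2)*(h + 4)
(3) = (n + 1)*(n - 4)
(4) = (w - 2)*(w)
(5) = (d + 1)*(d^3 - 6*d^2 - d + 30) = (d - 3)*(d + 1)*(d^2 - 3*d - 10) = (d - 3)*(d + 1)*(d + 2)*(d - 5)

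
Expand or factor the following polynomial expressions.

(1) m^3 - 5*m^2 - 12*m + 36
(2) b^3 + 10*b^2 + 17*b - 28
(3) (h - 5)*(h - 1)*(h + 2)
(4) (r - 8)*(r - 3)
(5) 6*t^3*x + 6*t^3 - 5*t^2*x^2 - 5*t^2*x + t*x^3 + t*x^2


(1) = (m - 6)*(m - 2)*(m + 3)
(2) = (b - 1)*(b + 4)*(b + 7)
(3) = h^3 - 4*h^2 - 7*h + 10
(4) = r^2 - 11*r + 24
(5) = (-3*t + x)*(-2*t + x)*(t*x + t)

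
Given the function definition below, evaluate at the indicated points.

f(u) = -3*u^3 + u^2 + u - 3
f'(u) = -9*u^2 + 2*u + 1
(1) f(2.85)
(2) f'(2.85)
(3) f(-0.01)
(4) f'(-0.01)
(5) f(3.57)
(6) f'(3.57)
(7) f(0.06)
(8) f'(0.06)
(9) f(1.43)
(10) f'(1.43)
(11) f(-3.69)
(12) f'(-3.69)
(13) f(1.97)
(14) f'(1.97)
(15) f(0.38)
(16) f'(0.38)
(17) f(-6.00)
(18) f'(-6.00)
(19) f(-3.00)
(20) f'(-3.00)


(1) = -61.47
(2) = -66.40
(3) = -3.01
(4) = 0.98
(5) = -123.18
(6) = -106.56
(7) = -2.94
(8) = 1.09
(9) = -8.30
(10) = -14.54
(11) = 157.66
(12) = -128.92
(13) = -20.09
(14) = -29.99
(15) = -2.64
(16) = 0.46
(17) = 675.00
(18) = -335.00
(19) = 84.00
(20) = -86.00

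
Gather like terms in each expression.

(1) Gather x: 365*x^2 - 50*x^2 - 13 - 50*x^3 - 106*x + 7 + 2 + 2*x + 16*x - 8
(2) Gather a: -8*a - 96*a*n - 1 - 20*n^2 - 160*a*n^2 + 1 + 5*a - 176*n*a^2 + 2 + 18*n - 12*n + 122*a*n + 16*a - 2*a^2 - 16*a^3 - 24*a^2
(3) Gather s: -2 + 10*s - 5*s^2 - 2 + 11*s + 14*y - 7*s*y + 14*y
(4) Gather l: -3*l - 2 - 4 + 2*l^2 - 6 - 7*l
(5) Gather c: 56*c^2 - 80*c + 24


(1) = -50*x^3 + 315*x^2 - 88*x - 12
(2) = -16*a^3 + a^2*(-176*n - 26) + a*(-160*n^2 + 26*n + 13) - 20*n^2 + 6*n + 2
(3) = -5*s^2 + s*(21 - 7*y) + 28*y - 4
(4) = 2*l^2 - 10*l - 12
(5) = 56*c^2 - 80*c + 24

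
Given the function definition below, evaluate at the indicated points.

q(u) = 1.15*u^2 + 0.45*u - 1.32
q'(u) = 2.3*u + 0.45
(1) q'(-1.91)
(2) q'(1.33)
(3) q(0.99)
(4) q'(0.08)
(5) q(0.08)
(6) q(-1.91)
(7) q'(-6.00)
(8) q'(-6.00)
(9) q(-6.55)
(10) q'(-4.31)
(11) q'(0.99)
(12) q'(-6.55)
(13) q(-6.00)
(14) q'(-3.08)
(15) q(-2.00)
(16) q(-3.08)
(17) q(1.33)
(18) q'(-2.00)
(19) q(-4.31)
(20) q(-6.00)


(1) = -3.94
(2) = 3.51
(3) = 0.25
(4) = 0.63
(5) = -1.28
(6) = 2.02
(7) = -13.35
(8) = -13.35
(9) = 45.07
(10) = -9.46
(11) = 2.73
(12) = -14.61
(13) = 37.38
(14) = -6.63
(15) = 2.38
(16) = 8.20
(17) = 1.31
(18) = -4.15
(19) = 18.10
(20) = 37.38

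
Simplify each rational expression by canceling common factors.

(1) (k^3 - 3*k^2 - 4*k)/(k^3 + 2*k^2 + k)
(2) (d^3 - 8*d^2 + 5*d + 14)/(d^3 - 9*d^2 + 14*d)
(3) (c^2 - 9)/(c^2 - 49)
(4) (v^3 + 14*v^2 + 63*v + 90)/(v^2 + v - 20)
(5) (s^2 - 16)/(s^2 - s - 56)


(1) = (k - 4)/(k + 1)
(2) = (d + 1)/d
(3) = (c^2 - 9)/(c^2 - 49)
(4) = (v^2 + 9*v + 18)/(v - 4)
(5) = (s^2 - 16)/(s^2 - s - 56)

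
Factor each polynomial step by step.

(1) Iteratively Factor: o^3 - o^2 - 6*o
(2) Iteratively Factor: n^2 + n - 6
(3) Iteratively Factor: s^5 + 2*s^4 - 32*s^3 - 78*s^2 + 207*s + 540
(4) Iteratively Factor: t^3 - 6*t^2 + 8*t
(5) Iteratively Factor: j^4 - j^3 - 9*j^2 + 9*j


(1) = (o)*(o^2 - o - 6) = o*(o + 2)*(o - 3)
(2) = (n - 2)*(n + 3)
(3) = (s + 3)*(s^4 - s^3 - 29*s^2 + 9*s + 180) = (s - 3)*(s + 3)*(s^3 + 2*s^2 - 23*s - 60) = (s - 5)*(s - 3)*(s + 3)*(s^2 + 7*s + 12) = (s - 5)*(s - 3)*(s + 3)^2*(s + 4)
(4) = (t)*(t^2 - 6*t + 8) = t*(t - 4)*(t - 2)
(5) = (j - 3)*(j^3 + 2*j^2 - 3*j) = (j - 3)*(j + 3)*(j^2 - j) = j*(j - 3)*(j + 3)*(j - 1)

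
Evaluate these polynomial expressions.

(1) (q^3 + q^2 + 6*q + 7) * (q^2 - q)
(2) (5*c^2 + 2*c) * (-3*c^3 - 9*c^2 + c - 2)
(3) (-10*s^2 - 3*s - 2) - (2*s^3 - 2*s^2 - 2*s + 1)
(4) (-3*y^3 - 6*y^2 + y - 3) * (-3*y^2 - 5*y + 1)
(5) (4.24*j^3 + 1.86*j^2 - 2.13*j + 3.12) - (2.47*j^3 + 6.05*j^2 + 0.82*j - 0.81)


(1) = q^5 + 5*q^3 + q^2 - 7*q
(2) = -15*c^5 - 51*c^4 - 13*c^3 - 8*c^2 - 4*c
(3) = -2*s^3 - 8*s^2 - s - 3
(4) = 9*y^5 + 33*y^4 + 24*y^3 - 2*y^2 + 16*y - 3
(5) = 1.77*j^3 - 4.19*j^2 - 2.95*j + 3.93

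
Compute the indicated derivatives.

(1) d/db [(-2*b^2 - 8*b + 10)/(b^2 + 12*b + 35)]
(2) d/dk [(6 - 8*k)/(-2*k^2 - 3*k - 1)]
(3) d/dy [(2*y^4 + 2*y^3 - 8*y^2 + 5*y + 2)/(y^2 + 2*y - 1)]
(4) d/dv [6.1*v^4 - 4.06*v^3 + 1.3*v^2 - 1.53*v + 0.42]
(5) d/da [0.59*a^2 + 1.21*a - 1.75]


(1) = -16/(b^2 + 14*b + 49)
(2) = 2*(-8*k^2 + 12*k + 13)/(4*k^4 + 12*k^3 + 13*k^2 + 6*k + 1)
(3) = (4*y^5 + 14*y^4 - 27*y^2 + 12*y - 9)/(y^4 + 4*y^3 + 2*y^2 - 4*y + 1)
(4) = 24.4*v^3 - 12.18*v^2 + 2.6*v - 1.53
(5) = 1.18*a + 1.21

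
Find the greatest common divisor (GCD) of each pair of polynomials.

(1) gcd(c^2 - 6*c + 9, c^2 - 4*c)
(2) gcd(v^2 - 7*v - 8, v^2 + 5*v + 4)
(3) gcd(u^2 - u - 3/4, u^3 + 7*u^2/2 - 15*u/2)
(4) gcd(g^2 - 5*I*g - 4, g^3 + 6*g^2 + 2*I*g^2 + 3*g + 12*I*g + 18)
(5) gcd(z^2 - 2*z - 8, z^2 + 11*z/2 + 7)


(1) = 1
(2) = v + 1
(3) = gcd((u - 3/2)*(u + 1/2), u*(u - 3/2)*(u + 5)) = u - 3/2
(4) = gcd((g - 4*I)*(g - I), (g + 6)*(g - I)*(g + 3*I)) = g - I
(5) = gcd((z - 4)*(z + 2), (z + 2)*(z + 7/2)) = z + 2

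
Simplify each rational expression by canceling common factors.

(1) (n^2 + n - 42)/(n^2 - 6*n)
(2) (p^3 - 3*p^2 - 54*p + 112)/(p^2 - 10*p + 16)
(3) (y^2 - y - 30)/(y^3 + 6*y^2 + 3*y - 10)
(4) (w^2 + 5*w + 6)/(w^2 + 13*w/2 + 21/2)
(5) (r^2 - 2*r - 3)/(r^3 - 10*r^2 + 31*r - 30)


(1) = (n + 7)/n
(2) = p + 7
(3) = (y - 6)/(y^2 + y - 2)
(4) = (2*w + 4)/(2*w + 7)
(5) = (r + 1)/(r^2 - 7*r + 10)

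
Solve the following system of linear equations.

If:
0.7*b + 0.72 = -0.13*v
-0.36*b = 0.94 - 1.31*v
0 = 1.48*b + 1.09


Then:
No Solution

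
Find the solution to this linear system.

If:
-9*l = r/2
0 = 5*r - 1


Then:
l = -1/90
r = 1/5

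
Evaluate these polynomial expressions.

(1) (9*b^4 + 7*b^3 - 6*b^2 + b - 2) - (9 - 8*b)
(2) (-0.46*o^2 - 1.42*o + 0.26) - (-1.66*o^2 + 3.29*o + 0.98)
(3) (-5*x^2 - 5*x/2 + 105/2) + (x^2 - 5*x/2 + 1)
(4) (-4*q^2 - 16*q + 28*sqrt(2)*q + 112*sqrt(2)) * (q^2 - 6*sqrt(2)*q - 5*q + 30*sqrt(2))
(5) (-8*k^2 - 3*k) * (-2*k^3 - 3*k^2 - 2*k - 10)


(1) = 9*b^4 + 7*b^3 - 6*b^2 + 9*b - 11
(2) = 1.2*o^2 - 4.71*o - 0.72
(3) = -4*x^2 - 5*x + 107/2
(4) = -4*q^4 + 4*q^3 + 52*sqrt(2)*q^3 - 256*q^2 - 52*sqrt(2)*q^2 - 1040*sqrt(2)*q + 336*q + 6720
(5) = 16*k^5 + 30*k^4 + 25*k^3 + 86*k^2 + 30*k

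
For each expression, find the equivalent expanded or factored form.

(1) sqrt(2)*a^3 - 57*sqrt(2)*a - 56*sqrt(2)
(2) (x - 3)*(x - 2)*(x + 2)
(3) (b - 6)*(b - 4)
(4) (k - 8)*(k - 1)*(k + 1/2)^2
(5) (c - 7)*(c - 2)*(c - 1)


(1) = (a - 8)*(a + 7)*(sqrt(2)*a + sqrt(2))
(2) = x^3 - 3*x^2 - 4*x + 12
(3) = b^2 - 10*b + 24
(4) = k^4 - 8*k^3 - 3*k^2/4 + 23*k/4 + 2
(5) = c^3 - 10*c^2 + 23*c - 14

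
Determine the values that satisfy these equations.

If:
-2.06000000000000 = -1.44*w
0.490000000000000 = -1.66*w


Then:
No Solution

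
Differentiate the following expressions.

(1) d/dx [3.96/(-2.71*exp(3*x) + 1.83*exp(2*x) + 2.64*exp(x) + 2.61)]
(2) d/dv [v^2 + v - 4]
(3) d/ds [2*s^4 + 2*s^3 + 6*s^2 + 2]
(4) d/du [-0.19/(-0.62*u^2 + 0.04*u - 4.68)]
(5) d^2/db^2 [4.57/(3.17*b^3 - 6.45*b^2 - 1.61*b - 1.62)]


(1) = (32.1948*exp(2*x) - 14.4936*exp(x) - 10.4544)*exp(x)/(-2.71*exp(3*x) + 1.83*exp(2*x) + 2.64*exp(x) + 2.61)^2
(2) = 2*v + 1
(3) = 2*s*(4*s^2 + 3*s + 6)
(4) = (0.0076 - 0.2356*u)/(0.62*u^2 - 0.04*u + 4.68)^2
(5) = ((58.953 - 86.9214*b)*(-3.17*b^3 + 6.45*b^2 + 1.61*b + 1.62) - 4.57*(-19.02*b^2 + 25.8*b + 3.22)*(-9.51*b^2 + 12.9*b + 1.61))/(-3.17*b^3 + 6.45*b^2 + 1.61*b + 1.62)^3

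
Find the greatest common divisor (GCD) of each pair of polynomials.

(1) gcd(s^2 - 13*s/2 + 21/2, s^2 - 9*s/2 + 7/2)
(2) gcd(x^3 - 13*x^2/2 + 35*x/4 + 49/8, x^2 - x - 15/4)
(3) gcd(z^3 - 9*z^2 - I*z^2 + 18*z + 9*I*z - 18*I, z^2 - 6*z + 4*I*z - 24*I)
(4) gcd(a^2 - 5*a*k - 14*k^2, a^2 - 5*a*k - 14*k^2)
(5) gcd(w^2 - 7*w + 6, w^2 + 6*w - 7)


(1) = gcd((s - 7/2)*(s - 3), (s - 7/2)*(s - 1)) = s - 7/2
(2) = 1
(3) = gcd((z - 6)*(z - 3)*(z - I), (z - 6)*(z + 4*I)) = z - 6
(4) = gcd((a - 7*k)*(a + 2*k), (a - 7*k)*(a + 2*k)) = a^2 - 5*a*k - 14*k^2
(5) = w - 1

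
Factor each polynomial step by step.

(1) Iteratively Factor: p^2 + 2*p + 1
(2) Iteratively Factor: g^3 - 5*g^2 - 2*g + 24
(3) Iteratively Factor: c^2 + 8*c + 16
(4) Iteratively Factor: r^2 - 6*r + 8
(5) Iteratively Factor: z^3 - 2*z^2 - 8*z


(1) = (p + 1)*(p + 1)
(2) = (g - 4)*(g^2 - g - 6) = (g - 4)*(g + 2)*(g - 3)
(3) = (c + 4)*(c + 4)
(4) = (r - 2)*(r - 4)
(5) = (z - 4)*(z^2 + 2*z) = z*(z - 4)*(z + 2)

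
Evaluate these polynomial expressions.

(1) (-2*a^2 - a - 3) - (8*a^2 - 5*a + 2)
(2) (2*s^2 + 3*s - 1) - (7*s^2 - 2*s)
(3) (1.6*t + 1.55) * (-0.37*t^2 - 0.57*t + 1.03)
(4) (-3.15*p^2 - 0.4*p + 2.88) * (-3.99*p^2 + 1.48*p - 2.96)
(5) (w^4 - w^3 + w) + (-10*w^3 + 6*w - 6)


(1) = -10*a^2 + 4*a - 5
(2) = -5*s^2 + 5*s - 1
(3) = -0.592*t^3 - 1.4855*t^2 + 0.7645*t + 1.5965
(4) = 12.5685*p^4 - 3.066*p^3 - 2.7592*p^2 + 5.4464*p - 8.5248
(5) = w^4 - 11*w^3 + 7*w - 6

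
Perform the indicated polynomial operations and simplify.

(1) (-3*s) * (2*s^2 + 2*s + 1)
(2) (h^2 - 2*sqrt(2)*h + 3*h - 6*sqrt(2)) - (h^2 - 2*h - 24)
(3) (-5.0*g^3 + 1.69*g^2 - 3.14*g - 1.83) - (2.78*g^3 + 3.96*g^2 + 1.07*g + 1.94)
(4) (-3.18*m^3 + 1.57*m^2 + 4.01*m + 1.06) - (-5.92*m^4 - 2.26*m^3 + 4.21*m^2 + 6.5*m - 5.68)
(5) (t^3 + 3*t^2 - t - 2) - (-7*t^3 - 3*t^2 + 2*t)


(1) = -6*s^3 - 6*s^2 - 3*s
(2) = -2*sqrt(2)*h + 5*h - 6*sqrt(2) + 24
(3) = -7.78*g^3 - 2.27*g^2 - 4.21*g - 3.77
(4) = 5.92*m^4 - 0.92*m^3 - 2.64*m^2 - 2.49*m + 6.74
(5) = 8*t^3 + 6*t^2 - 3*t - 2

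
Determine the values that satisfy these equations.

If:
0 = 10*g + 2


Then:
g = -1/5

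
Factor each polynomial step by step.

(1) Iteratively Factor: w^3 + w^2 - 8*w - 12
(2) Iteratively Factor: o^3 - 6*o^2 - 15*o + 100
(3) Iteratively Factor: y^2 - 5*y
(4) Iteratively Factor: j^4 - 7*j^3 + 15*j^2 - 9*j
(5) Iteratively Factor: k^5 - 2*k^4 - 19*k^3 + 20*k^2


(1) = (w - 3)*(w^2 + 4*w + 4) = (w - 3)*(w + 2)*(w + 2)
(2) = (o + 4)*(o^2 - 10*o + 25) = (o - 5)*(o + 4)*(o - 5)
(3) = (y)*(y - 5)
(4) = (j)*(j^3 - 7*j^2 + 15*j - 9) = j*(j - 3)*(j^2 - 4*j + 3) = j*(j - 3)*(j - 1)*(j - 3)
(5) = (k)*(k^4 - 2*k^3 - 19*k^2 + 20*k) = k*(k - 1)*(k^3 - k^2 - 20*k) = k*(k - 1)*(k + 4)*(k^2 - 5*k) = k^2*(k - 1)*(k + 4)*(k - 5)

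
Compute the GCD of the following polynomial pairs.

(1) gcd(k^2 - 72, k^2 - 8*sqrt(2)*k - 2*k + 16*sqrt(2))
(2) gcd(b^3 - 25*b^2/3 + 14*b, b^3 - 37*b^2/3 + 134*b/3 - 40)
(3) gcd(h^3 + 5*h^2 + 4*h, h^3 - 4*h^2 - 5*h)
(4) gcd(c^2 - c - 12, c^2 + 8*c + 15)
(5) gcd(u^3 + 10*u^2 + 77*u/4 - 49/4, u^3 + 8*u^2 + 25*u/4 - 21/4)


(1) = 1
(2) = b - 6
(3) = h^2 + h
(4) = gcd((c - 4)*(c + 3), (c + 3)*(c + 5)) = c + 3
(5) = gcd((u - 1/2)*(u + 7/2)*(u + 7), (u - 1/2)*(u + 3/2)*(u + 7)) = u^2 + 13*u/2 - 7/2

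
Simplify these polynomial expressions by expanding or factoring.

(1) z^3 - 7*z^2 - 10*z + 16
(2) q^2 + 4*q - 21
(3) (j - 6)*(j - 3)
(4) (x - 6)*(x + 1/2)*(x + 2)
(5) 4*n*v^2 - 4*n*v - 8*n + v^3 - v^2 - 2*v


(1) = (z - 8)*(z - 1)*(z + 2)
(2) = (q - 3)*(q + 7)
(3) = j^2 - 9*j + 18
(4) = x^3 - 7*x^2/2 - 14*x - 6
(5) = (4*n + v)*(v - 2)*(v + 1)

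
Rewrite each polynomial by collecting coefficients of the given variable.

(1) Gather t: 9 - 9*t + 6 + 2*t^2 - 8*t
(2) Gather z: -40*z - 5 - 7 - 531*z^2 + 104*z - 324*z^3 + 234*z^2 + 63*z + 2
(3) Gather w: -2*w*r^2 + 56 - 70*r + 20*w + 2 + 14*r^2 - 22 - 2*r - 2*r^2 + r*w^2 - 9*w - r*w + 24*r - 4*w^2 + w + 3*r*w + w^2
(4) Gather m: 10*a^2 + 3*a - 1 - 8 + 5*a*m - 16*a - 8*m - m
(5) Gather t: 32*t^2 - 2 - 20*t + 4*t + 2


(1) = 2*t^2 - 17*t + 15
(2) = -324*z^3 - 297*z^2 + 127*z - 10
(3) = 12*r^2 - 48*r + w^2*(r - 3) + w*(-2*r^2 + 2*r + 12) + 36
(4) = 10*a^2 - 13*a + m*(5*a - 9) - 9
(5) = 32*t^2 - 16*t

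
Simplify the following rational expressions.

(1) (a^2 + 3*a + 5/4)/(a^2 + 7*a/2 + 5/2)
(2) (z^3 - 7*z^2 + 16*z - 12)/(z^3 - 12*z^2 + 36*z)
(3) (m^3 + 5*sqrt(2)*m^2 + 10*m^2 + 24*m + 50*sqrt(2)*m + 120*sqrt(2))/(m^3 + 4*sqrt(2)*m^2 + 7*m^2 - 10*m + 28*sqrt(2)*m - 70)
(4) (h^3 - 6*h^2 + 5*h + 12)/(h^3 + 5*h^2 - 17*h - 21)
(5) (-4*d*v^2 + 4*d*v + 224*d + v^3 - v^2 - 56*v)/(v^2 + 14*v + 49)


(1) = (2*a + 1)/(2*a + 2)
(2) = (z^3 - 7*z^2 + 16*z - 12)/(z^3 - 12*z^2 + 36*z)
(3) = (m^2 + 10*m + 24)/(m^2 + m*(7 - sqrt(2)) - 7*sqrt(2))
(4) = (h - 4)/(h + 7)
(5) = (-4*d*v + 32*d + v^2 - 8*v)/(v + 7)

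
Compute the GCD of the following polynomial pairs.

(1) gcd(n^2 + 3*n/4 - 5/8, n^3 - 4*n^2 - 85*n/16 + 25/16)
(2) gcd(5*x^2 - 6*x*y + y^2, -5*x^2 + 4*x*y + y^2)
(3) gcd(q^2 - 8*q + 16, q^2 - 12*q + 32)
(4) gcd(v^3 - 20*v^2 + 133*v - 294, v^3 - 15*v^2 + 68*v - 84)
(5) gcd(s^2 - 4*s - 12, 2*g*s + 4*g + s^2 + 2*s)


(1) = n + 5/4
(2) = gcd((-5*x + y)*(-x + y), (-x + y)*(5*x + y)) = x - y
(3) = gcd((q - 4)^2, (q - 8)*(q - 4)) = q - 4
(4) = v^2 - 13*v + 42
(5) = s + 2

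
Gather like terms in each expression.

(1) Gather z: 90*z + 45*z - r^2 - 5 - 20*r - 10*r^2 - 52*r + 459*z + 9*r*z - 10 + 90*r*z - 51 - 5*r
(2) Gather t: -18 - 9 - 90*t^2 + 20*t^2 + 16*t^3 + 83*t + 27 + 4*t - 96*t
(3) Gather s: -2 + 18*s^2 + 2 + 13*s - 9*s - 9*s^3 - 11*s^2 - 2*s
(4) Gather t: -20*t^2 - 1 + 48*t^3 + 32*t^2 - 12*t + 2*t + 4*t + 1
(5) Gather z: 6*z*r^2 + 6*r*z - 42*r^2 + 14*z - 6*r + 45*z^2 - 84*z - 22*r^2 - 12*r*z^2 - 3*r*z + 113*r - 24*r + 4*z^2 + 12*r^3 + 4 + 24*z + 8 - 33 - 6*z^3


(1) = -11*r^2 - 77*r + z*(99*r + 594) - 66
(2) = 16*t^3 - 70*t^2 - 9*t
(3) = -9*s^3 + 7*s^2 + 2*s
(4) = 48*t^3 + 12*t^2 - 6*t
(5) = 12*r^3 - 64*r^2 + 83*r - 6*z^3 + z^2*(49 - 12*r) + z*(6*r^2 + 3*r - 46) - 21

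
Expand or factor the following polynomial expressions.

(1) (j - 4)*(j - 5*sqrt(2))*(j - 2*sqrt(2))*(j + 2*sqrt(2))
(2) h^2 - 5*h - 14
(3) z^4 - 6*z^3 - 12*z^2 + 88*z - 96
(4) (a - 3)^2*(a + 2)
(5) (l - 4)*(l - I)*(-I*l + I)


(1) = j^4 - 5*sqrt(2)*j^3 - 4*j^3 - 8*j^2 + 20*sqrt(2)*j^2 + 32*j + 40*sqrt(2)*j - 160*sqrt(2)
(2) = (h - 7)*(h + 2)
(3) = (z - 6)*(z - 2)^2*(z + 4)
(4) = a^3 - 4*a^2 - 3*a + 18
(5) = -I*l^3 - l^2 + 5*I*l^2 + 5*l - 4*I*l - 4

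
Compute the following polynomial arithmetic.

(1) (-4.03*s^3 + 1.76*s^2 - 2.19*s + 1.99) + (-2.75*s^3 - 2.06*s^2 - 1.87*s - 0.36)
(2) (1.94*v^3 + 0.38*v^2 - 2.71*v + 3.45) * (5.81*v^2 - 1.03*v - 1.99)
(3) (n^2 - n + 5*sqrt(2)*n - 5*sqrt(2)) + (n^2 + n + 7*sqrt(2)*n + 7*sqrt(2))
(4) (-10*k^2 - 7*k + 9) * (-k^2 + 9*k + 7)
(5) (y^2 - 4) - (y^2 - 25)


(1) = -6.78*s^3 - 0.3*s^2 - 4.06*s + 1.63
(2) = 11.2714*v^5 + 0.2096*v^4 - 19.9971*v^3 + 22.0796*v^2 + 1.8394*v - 6.8655
(3) = 2*n^2 + 12*sqrt(2)*n + 2*sqrt(2)
(4) = 10*k^4 - 83*k^3 - 142*k^2 + 32*k + 63
(5) = 21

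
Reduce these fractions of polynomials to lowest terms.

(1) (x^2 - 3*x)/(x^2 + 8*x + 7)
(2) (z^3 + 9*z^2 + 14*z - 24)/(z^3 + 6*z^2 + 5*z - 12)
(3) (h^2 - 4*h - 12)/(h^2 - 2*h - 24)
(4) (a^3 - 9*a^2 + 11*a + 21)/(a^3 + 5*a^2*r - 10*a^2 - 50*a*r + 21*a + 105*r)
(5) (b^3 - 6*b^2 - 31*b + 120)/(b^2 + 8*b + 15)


(1) = (x^2 - 3*x)/(x^2 + 8*x + 7)
(2) = (z + 6)/(z + 3)
(3) = (h + 2)/(h + 4)
(4) = (a + 1)/(a + 5*r)
(5) = (b^2 - 11*b + 24)/(b + 3)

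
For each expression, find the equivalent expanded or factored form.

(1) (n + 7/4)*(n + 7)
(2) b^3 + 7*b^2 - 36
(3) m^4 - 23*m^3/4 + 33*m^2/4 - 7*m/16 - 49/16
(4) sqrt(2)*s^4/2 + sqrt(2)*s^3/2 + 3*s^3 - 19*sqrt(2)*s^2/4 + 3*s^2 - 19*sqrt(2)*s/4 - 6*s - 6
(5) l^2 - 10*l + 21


(1) = n^2 + 35*n/4 + 49/4
(2) = (b - 2)*(b + 3)*(b + 6)
(3) = (m - 7/2)*(m - 7/4)*(m - 1)*(m + 1/2)
(4) = (s - 3*sqrt(2)/2)*(s + sqrt(2)/2)*(s + 4*sqrt(2))*(sqrt(2)*s/2 + sqrt(2)/2)
(5) = (l - 7)*(l - 3)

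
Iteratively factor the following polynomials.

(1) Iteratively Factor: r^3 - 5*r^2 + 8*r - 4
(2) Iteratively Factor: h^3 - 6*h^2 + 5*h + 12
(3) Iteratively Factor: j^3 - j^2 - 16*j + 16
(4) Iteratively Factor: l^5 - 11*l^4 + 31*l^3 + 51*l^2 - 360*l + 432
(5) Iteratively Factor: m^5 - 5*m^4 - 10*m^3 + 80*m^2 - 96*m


(1) = (r - 2)*(r^2 - 3*r + 2) = (r - 2)*(r - 1)*(r - 2)
(2) = (h + 1)*(h^2 - 7*h + 12) = (h - 4)*(h + 1)*(h - 3)
(3) = (j - 4)*(j^2 + 3*j - 4) = (j - 4)*(j + 4)*(j - 1)
(4) = (l - 4)*(l^4 - 7*l^3 + 3*l^2 + 63*l - 108) = (l - 4)*(l + 3)*(l^3 - 10*l^2 + 33*l - 36) = (l - 4)^2*(l + 3)*(l^2 - 6*l + 9) = (l - 4)^2*(l - 3)*(l + 3)*(l - 3)
(5) = (m)*(m^4 - 5*m^3 - 10*m^2 + 80*m - 96) = m*(m + 4)*(m^3 - 9*m^2 + 26*m - 24) = m*(m - 2)*(m + 4)*(m^2 - 7*m + 12) = m*(m - 3)*(m - 2)*(m + 4)*(m - 4)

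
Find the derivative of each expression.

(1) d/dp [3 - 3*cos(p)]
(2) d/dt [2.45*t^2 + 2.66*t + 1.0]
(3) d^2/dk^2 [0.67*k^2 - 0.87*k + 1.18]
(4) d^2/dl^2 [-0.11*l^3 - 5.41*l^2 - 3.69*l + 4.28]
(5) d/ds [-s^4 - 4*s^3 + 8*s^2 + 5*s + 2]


(1) = 3*sin(p)
(2) = 4.9*t + 2.66
(3) = 1.34000000000000
(4) = -0.66*l - 10.82
(5) = -4*s^3 - 12*s^2 + 16*s + 5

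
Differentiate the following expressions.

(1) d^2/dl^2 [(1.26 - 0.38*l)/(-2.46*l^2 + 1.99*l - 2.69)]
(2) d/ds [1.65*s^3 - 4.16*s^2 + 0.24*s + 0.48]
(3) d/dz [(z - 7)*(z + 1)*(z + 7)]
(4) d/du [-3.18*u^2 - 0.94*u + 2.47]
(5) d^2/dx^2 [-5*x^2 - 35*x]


(1) = ((7.7116 - 5.6088*l)*(2.46*l^2 - 1.99*l + 2.69) + (0.38*l - 1.26)*(4.92*l - 1.99)*(9.84*l - 3.98))/(2.46*l^2 - 1.99*l + 2.69)^3
(2) = 4.95*s^2 - 8.32*s + 0.24
(3) = 3*z^2 + 2*z - 49
(4) = -6.36*u - 0.94
(5) = -10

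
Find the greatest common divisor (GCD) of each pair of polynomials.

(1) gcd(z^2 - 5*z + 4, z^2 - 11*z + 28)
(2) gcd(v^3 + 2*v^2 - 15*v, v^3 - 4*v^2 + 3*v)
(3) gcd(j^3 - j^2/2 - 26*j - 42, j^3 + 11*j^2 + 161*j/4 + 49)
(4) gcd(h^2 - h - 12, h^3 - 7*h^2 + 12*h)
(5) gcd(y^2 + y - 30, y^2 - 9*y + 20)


(1) = gcd((z - 4)*(z - 1), (z - 7)*(z - 4)) = z - 4
(2) = v^2 - 3*v
(3) = gcd((j - 6)*(j + 2)*(j + 7/2), (j + 7/2)^2*(j + 4)) = j + 7/2
(4) = gcd((h - 4)*(h + 3), h*(h - 4)*(h - 3)) = h - 4
(5) = gcd((y - 5)*(y + 6), (y - 5)*(y - 4)) = y - 5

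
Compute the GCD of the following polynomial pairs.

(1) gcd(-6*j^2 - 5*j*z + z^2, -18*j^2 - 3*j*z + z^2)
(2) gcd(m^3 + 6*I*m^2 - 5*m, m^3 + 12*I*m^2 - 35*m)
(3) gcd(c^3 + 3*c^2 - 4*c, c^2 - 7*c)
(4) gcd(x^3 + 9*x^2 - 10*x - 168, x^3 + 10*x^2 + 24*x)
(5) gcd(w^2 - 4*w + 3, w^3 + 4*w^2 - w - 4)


(1) = -6*j + z
(2) = m^2 + 5*I*m
(3) = c
(4) = x + 6
(5) = gcd((w - 3)*(w - 1), (w - 1)*(w + 1)*(w + 4)) = w - 1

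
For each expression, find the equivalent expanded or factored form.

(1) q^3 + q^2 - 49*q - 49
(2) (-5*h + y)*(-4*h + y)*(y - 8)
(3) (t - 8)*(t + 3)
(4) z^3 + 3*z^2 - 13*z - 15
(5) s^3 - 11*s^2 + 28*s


(1) = (q - 7)*(q + 1)*(q + 7)
(2) = 20*h^2*y - 160*h^2 - 9*h*y^2 + 72*h*y + y^3 - 8*y^2
(3) = t^2 - 5*t - 24
(4) = (z - 3)*(z + 1)*(z + 5)
(5) = s*(s - 7)*(s - 4)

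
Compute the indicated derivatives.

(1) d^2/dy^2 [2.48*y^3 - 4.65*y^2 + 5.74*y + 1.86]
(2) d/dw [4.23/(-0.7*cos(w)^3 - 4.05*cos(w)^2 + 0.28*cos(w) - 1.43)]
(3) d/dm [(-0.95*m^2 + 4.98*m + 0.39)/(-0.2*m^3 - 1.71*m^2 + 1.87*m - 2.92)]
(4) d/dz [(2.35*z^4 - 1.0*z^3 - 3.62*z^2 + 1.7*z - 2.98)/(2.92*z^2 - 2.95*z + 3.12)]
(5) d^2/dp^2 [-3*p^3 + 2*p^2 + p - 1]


(1) = 14.88*y - 9.3
(2) = (-8.883*cos(w)^2 - 34.263*cos(w) + 1.1844)*sin(w)/(0.7*cos(w)^3 + 4.05*cos(w)^2 - 0.28*cos(w) + 1.43)^2
(3) = (-0.19*m^4 + 1.992*m^3 + 6.9733*m^2 + 6.8818*m - 15.2709)/(0.04*m^6 + 0.684*m^5 + 2.1761*m^4 - 5.2274*m^3 + 13.4833*m^2 - 10.9208*m + 8.5264)
(4) = (13.724*z^5 - 23.7175*z^4 + 35.228*z^3 - 3.645*z^2 - 5.1856*z - 3.487)/(8.5264*z^4 - 17.228*z^3 + 26.9233*z^2 - 18.408*z + 9.7344)
(5) = 4 - 18*p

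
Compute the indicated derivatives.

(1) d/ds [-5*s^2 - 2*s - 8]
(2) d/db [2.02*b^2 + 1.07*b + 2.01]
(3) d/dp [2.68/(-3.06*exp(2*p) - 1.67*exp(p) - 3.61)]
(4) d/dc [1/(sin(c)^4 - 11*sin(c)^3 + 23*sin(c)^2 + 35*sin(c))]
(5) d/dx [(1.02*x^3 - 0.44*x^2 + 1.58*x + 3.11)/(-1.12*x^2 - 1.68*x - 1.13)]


(1) = -10*s - 2
(2) = 4.04*b + 1.07
(3) = (16.4016*exp(p) + 4.4756)*exp(p)/(3.06*exp(2*p) + 1.67*exp(p) + 3.61)^2
(4) = (-4*sin(c)^3 + 33*sin(c)^2 - 46*sin(c) - 35)*cos(c)/((sin(c)^3 - 11*sin(c)^2 + 23*sin(c) + 35)^2*sin(c)^2)
(5) = (-1.1424*x^4 - 3.4272*x^3 - 0.949*x^2 + 7.9608*x + 3.4394)/(1.2544*x^4 + 3.7632*x^3 + 5.3536*x^2 + 3.7968*x + 1.2769)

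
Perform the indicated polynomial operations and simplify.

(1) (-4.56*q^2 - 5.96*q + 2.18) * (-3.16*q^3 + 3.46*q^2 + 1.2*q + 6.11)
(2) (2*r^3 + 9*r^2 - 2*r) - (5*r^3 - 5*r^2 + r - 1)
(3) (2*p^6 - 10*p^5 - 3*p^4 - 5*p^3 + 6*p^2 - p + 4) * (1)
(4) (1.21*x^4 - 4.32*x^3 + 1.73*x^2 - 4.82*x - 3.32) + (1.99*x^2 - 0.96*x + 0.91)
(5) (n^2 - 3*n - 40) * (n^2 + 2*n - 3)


(1) = 14.4096*q^5 + 3.056*q^4 - 32.9824*q^3 - 27.4708*q^2 - 33.7996*q + 13.3198
(2) = -3*r^3 + 14*r^2 - 3*r + 1
(3) = 2*p^6 - 10*p^5 - 3*p^4 - 5*p^3 + 6*p^2 - p + 4
(4) = 1.21*x^4 - 4.32*x^3 + 3.72*x^2 - 5.78*x - 2.41
(5) = n^4 - n^3 - 49*n^2 - 71*n + 120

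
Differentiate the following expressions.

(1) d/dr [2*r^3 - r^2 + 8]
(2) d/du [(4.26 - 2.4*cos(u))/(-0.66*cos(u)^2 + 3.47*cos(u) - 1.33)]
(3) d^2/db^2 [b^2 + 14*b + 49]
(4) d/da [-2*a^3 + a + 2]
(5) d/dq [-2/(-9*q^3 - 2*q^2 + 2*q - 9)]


(1) = 2*r*(3*r - 1)
(2) = (1.584*cos(u)^2 - 5.6232*cos(u) + 11.5902)*sin(u)/(0.4356*cos(u)^4 - 4.5804*cos(u)^3 + 13.7965*cos(u)^2 - 9.2302*cos(u) + 1.7689)
(3) = 2
(4) = 1 - 6*a^2
(5) = 2*(-27*q^2 - 4*q + 2)/(9*q^3 + 2*q^2 - 2*q + 9)^2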